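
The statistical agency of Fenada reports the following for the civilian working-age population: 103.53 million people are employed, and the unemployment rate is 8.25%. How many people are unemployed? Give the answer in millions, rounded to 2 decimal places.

Let U be the number unemployed. The labor force is E + U, and U/(E+U) = 0.0825.
So U = 0.0825 × 103.53 / (1 − 0.0825) = 8.5412 / 0.9175 ≈ 9.31 million.

About 9.31 million are unemployed.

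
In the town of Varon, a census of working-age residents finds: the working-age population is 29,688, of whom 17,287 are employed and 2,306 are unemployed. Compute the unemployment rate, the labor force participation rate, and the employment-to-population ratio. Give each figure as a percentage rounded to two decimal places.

Unemployment rate ≈ 11.77%; labor force participation rate ≈ 66.00%; employment-population ratio ≈ 58.23%.

Labor force = employed + unemployed = 17,287 + 2,306 = 19,593.
Unemployment rate = 2,306 / 19,593 = 11.77%.
Labor force participation rate = 19,593 / 29,688 = 66.00%.
Employment-population ratio = 17,287 / 29,688 = 58.23%.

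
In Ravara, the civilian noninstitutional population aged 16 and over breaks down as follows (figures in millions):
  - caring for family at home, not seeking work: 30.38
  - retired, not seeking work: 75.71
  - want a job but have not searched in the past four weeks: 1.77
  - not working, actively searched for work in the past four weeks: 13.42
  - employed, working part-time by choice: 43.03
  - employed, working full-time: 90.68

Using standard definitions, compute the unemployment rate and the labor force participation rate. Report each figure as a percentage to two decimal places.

Employed = 43.03 + 90.68 = 133.71 million.
Unemployed = 13.42 million.
Labor force = 133.71 + 13.42 = 147.13 million.
Not in labor force = 30.38 + 75.71 + 1.77 = 107.86 million (those not working and not actively searching are outside the labor force — including those who want a job but have given up searching).
Civilian working-age population = 147.13 + 107.86 = 254.99 million.
Unemployment rate = 13.42 / 147.13 = 9.12%.
Labor force participation rate = 147.13 / 254.99 = 57.70%.

Unemployment rate ≈ 9.12%; labor force participation rate ≈ 57.70%.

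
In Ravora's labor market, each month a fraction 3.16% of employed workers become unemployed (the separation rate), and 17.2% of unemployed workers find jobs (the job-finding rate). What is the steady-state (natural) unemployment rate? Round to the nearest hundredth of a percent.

Steady-state unemployment rate ≈ 15.52%.

At steady state the flows balance: s·E = f·U, so U/(E+U) = s/(s+f).
u* = 3.16 / (3.16 + 17.2) = 3.16 / 20.36 = 15.52%.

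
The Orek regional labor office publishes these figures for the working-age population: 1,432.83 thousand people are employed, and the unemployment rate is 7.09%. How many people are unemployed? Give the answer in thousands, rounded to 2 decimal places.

Let U be the number unemployed. The labor force is E + U, and U/(E+U) = 0.0709.
So U = 0.0709 × 1,432.83 / (1 − 0.0709) = 101.5876 / 0.9291 ≈ 109.34 thousand.

About 109.34 thousand are unemployed.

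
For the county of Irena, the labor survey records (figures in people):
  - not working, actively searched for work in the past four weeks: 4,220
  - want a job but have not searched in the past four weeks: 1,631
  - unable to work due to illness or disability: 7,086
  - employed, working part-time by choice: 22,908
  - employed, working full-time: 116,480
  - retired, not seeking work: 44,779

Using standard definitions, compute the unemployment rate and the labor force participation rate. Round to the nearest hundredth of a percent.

Unemployment rate ≈ 2.94%; labor force participation rate ≈ 72.86%.

Employed = 22,908 + 116,480 = 139,388.
Unemployed = 4,220.
Labor force = 139,388 + 4,220 = 143,608.
Not in labor force = 1,631 + 7,086 + 44,779 = 53,496 (those not working and not actively searching are outside the labor force — including those who want a job but have given up searching).
Civilian working-age population = 143,608 + 53,496 = 197,104.
Unemployment rate = 4,220 / 143,608 = 2.94%.
Labor force participation rate = 143,608 / 197,104 = 72.86%.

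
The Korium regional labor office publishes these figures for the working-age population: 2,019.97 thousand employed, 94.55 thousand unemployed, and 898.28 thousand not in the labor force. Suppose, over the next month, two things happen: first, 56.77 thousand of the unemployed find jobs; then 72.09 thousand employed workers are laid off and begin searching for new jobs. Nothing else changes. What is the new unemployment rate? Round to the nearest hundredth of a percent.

Initially, labor force = 2,019.97 + 94.55 = 2,114.52 thousand, so u = 94.55/2,114.52 = 4.47%.
After the first change, unemployed falls and employed rises by 56.77; labor force unchanged → E = 2,076.74, U = 37.78, labor force = 2,114.52 thousand.
After the second change, employed falls and unemployed rises by 72.09; labor force unchanged → E = 2,004.65, U = 109.87, labor force = 2,114.52 thousand.
New unemployment rate = 109.87 / 2,114.52 = 5.20%.

New unemployment rate ≈ 5.20%.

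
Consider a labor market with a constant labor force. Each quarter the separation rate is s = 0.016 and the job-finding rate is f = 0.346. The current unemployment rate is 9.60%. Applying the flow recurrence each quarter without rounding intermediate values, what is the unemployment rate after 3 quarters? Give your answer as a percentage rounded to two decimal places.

With a fixed labor force, u_{t+1} = u_t + s·(1−u_t) − f·u_t = u_t·(1−s−f) + s.
Here 1−s−f = 0.638 and s = 0.016.
u_1 = 0.096000 × 0.638 + 0.016 = 0.077248.
u_2 = 0.077248 × 0.638 + 0.016 = 0.065284.
u_3 = 0.065284 × 0.638 + 0.016 = 0.057651.

Unemployment rate after three quarters ≈ 5.77%.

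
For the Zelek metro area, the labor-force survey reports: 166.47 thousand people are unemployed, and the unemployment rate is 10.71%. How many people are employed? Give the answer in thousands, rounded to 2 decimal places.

Labor force = U / u = 166.47 / 0.1071 ≈ 1,554.34 thousand.
Employed = labor force − unemployed = 1,554.34 − 166.47 = 1,387.87 thousand.

About 1,387.87 thousand are employed.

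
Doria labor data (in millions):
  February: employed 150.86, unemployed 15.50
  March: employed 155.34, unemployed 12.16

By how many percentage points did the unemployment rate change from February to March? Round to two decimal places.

February: labor force = 150.86 + 15.50 = 166.36; u = 15.50/166.36 = 9.32%.
March: labor force = 155.34 + 12.16 = 167.50; u = 12.16/167.50 = 7.26%.
Change = 7.26% − 9.32% = −2.06 pp.

The unemployment rate changed by −2.06 percentage points.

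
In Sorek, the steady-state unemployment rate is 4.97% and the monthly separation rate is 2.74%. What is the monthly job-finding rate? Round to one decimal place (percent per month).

Job-finding rate ≈ 52.4% per month.

From u* = s/(s+f): f = s·(1−u)/u.
f = 2.74 × (1 − 0.0497) / 0.0497 = 2.6038 / 0.0497 ≈ 52.4% per month.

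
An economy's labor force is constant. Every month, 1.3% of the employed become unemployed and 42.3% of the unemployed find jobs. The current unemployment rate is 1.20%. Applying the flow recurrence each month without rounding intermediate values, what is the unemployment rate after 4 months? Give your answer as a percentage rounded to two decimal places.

Unemployment rate after four months ≈ 2.80%.

With a fixed labor force, u_{t+1} = u_t + s·(1−u_t) − f·u_t = u_t·(1−s−f) + s.
Here 1−s−f = 0.564 and s = 0.013.
u_1 = 0.012000 × 0.564 + 0.013 = 0.019768.
u_2 = 0.019768 × 0.564 + 0.013 = 0.024149.
u_3 = 0.024149 × 0.564 + 0.013 = 0.026620.
u_4 = 0.026620 × 0.564 + 0.013 = 0.028014.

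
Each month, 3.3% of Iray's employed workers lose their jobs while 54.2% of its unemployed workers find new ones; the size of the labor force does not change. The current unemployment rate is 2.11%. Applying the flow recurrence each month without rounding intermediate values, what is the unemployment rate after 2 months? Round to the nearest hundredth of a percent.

With a fixed labor force, u_{t+1} = u_t + s·(1−u_t) − f·u_t = u_t·(1−s−f) + s.
Here 1−s−f = 0.425 and s = 0.033.
u_1 = 0.021100 × 0.425 + 0.033 = 0.041968.
u_2 = 0.041968 × 0.425 + 0.033 = 0.050836.

Unemployment rate after two months ≈ 5.08%.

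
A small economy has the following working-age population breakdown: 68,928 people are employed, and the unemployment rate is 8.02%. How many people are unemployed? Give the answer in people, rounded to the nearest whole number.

Let U be the number unemployed. The labor force is E + U, and U/(E+U) = 0.0802.
So U = 0.0802 × 68,928 / (1 − 0.0802) = 5528.03 / 0.9198 ≈ 6,010.

About 6,010 are unemployed.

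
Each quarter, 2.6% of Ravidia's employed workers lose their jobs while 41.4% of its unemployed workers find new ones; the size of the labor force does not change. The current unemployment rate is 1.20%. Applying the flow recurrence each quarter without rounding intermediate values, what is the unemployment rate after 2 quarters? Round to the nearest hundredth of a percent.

Unemployment rate after two quarters ≈ 4.43%.

With a fixed labor force, u_{t+1} = u_t + s·(1−u_t) − f·u_t = u_t·(1−s−f) + s.
Here 1−s−f = 0.560 and s = 0.026.
u_1 = 0.012000 × 0.560 + 0.026 = 0.032720.
u_2 = 0.032720 × 0.560 + 0.026 = 0.044323.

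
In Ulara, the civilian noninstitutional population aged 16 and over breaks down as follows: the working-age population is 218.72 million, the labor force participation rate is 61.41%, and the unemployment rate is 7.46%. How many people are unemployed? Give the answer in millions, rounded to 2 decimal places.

About 10.02 million are unemployed.

Labor force = 0.6141 × 218.72 = 134.32 million.
Unemployed = 0.0746 × 134.32 ≈ 10.02 million.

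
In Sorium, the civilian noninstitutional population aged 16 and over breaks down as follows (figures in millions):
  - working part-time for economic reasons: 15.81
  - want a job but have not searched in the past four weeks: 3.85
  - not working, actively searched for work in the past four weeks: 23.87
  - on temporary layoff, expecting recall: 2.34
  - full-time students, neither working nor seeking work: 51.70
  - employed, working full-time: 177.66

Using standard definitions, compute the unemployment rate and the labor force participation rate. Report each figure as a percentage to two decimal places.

Unemployment rate ≈ 11.93%; labor force participation rate ≈ 79.82%.

Employed = 15.81 + 177.66 = 193.47 million (anyone who worked, including part-time for economic reasons, counts as employed).
Unemployed = 23.87 + 2.34 = 26.21 million (jobless and actively searching, or on temporary layoff).
Labor force = 193.47 + 26.21 = 219.68 million.
Not in labor force = 3.85 + 51.70 = 55.55 million (those not working and not actively searching are outside the labor force — including those who want a job but have given up searching).
Civilian working-age population = 219.68 + 55.55 = 275.23 million.
Unemployment rate = 26.21 / 219.68 = 11.93%.
Labor force participation rate = 219.68 / 275.23 = 79.82%.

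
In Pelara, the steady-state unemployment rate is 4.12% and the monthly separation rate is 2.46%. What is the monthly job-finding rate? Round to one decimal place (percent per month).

From u* = s/(s+f): f = s·(1−u)/u.
f = 2.46 × (1 − 0.0412) / 0.0412 = 2.3586 / 0.0412 ≈ 57.2% per month.

Job-finding rate ≈ 57.2% per month.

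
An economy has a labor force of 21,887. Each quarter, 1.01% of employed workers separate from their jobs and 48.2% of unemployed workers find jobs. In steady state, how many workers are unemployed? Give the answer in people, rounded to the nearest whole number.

Steady-state unemployment rate u* = s/(s+f) = 1.01/(1.01+48.2) = 0.020524.
Unemployed = u* × labor force = 0.020524 × 21,887 ≈ 449.

About 449 are unemployed in steady state.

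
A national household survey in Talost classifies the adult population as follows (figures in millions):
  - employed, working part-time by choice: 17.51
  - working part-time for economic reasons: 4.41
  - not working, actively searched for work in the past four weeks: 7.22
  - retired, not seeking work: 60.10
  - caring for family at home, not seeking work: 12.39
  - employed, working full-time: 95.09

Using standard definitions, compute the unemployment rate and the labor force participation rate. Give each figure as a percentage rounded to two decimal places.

Employed = 17.51 + 4.41 + 95.09 = 117.01 million (anyone who worked, including part-time for economic reasons, counts as employed).
Unemployed = 7.22 million.
Labor force = 117.01 + 7.22 = 124.23 million.
Not in labor force = 60.10 + 12.39 = 72.49 million (those not working and not actively searching are outside the labor force).
Civilian working-age population = 124.23 + 72.49 = 196.72 million.
Unemployment rate = 7.22 / 124.23 = 5.81%.
Labor force participation rate = 124.23 / 196.72 = 63.15%.

Unemployment rate ≈ 5.81%; labor force participation rate ≈ 63.15%.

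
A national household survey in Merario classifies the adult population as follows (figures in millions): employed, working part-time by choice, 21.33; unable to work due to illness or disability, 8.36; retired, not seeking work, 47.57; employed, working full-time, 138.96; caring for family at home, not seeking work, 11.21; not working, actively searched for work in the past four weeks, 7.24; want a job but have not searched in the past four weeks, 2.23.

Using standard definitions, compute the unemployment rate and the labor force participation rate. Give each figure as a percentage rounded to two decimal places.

Unemployment rate ≈ 4.32%; labor force participation rate ≈ 70.72%.

Employed = 21.33 + 138.96 = 160.29 million.
Unemployed = 7.24 million.
Labor force = 160.29 + 7.24 = 167.53 million.
Not in labor force = 8.36 + 47.57 + 11.21 + 2.23 = 69.37 million (those not working and not actively searching are outside the labor force — including those who want a job but have given up searching).
Civilian working-age population = 167.53 + 69.37 = 236.90 million.
Unemployment rate = 7.24 / 167.53 = 4.32%.
Labor force participation rate = 167.53 / 236.90 = 70.72%.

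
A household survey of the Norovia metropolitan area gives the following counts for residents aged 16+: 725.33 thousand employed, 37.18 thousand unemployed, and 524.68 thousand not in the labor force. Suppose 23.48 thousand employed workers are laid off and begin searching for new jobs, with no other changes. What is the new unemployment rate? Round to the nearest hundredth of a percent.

Initially, labor force = 725.33 + 37.18 = 762.51 thousand, so u = 37.18/762.51 = 4.88%.
After the change, employed falls and unemployed rises by 23.48; labor force unchanged → E = 701.85, U = 60.66, labor force = 762.51 thousand.
New unemployment rate = 60.66 / 762.51 = 7.96%.

New unemployment rate ≈ 7.96%.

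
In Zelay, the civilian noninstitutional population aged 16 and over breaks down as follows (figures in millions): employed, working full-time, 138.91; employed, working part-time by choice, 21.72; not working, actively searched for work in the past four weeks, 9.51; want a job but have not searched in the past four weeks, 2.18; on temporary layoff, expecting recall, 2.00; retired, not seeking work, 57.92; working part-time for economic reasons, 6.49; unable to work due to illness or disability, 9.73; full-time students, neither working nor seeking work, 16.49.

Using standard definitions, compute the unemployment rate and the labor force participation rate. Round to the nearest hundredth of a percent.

Employed = 138.91 + 21.72 + 6.49 = 167.12 million (anyone who worked, including part-time for economic reasons, counts as employed).
Unemployed = 9.51 + 2.00 = 11.51 million (jobless and actively searching, or on temporary layoff).
Labor force = 167.12 + 11.51 = 178.63 million.
Not in labor force = 2.18 + 57.92 + 9.73 + 16.49 = 86.32 million (those not working and not actively searching are outside the labor force — including those who want a job but have given up searching).
Civilian working-age population = 178.63 + 86.32 = 264.95 million.
Unemployment rate = 11.51 / 178.63 = 6.44%.
Labor force participation rate = 178.63 / 264.95 = 67.42%.

Unemployment rate ≈ 6.44%; labor force participation rate ≈ 67.42%.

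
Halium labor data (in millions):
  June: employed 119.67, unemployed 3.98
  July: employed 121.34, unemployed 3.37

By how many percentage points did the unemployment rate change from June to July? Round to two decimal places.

June: labor force = 119.67 + 3.98 = 123.65; u = 3.98/123.65 = 3.22%.
July: labor force = 121.34 + 3.37 = 124.71; u = 3.37/124.71 = 2.70%.
Change = 2.70% − 3.22% = −0.52 pp.

The unemployment rate changed by −0.52 percentage points.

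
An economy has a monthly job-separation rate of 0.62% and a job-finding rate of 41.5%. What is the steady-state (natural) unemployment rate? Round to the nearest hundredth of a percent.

Steady-state unemployment rate ≈ 1.47%.

At steady state the flows balance: s·E = f·U, so U/(E+U) = s/(s+f).
u* = 0.62 / (0.62 + 41.5) = 0.62 / 42.12 = 1.47%.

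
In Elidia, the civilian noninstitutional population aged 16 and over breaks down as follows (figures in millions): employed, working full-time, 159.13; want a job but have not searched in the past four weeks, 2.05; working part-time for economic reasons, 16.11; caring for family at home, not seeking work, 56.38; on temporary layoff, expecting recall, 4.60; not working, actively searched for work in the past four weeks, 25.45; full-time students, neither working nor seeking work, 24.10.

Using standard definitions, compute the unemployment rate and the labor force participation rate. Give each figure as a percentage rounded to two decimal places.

Employed = 159.13 + 16.11 = 175.24 million (anyone who worked, including part-time for economic reasons, counts as employed).
Unemployed = 4.60 + 25.45 = 30.05 million (jobless and actively searching, or on temporary layoff).
Labor force = 175.24 + 30.05 = 205.29 million.
Not in labor force = 2.05 + 56.38 + 24.10 = 82.53 million (those not working and not actively searching are outside the labor force — including those who want a job but have given up searching).
Civilian working-age population = 205.29 + 82.53 = 287.82 million.
Unemployment rate = 30.05 / 205.29 = 14.64%.
Labor force participation rate = 205.29 / 287.82 = 71.33%.

Unemployment rate ≈ 14.64%; labor force participation rate ≈ 71.33%.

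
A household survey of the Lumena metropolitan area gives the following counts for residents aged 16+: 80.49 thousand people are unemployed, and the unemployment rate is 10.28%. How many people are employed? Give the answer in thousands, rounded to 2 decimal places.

About 702.49 thousand are employed.

Labor force = U / u = 80.49 / 0.1028 ≈ 782.98 thousand.
Employed = labor force − unemployed = 782.98 − 80.49 = 702.49 thousand.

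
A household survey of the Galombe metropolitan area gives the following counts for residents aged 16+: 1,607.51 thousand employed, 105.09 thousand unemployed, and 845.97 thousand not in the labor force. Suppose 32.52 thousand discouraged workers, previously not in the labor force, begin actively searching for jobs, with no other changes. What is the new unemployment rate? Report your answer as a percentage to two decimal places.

New unemployment rate ≈ 7.89%.

Initially, labor force = 1,607.51 + 105.09 = 1,712.60 thousand, so u = 105.09/1,712.60 = 6.14%.
After the change, unemployed and labor force both rise by 32.52 → E = 1,607.51, U = 137.61, labor force = 1,745.12 thousand.
New unemployment rate = 137.61 / 1,745.12 = 7.89%.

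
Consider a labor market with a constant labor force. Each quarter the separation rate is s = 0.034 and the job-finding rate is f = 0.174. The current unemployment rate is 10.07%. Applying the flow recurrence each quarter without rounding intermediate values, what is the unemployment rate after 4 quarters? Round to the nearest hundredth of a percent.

With a fixed labor force, u_{t+1} = u_t + s·(1−u_t) − f·u_t = u_t·(1−s−f) + s.
Here 1−s−f = 0.792 and s = 0.034.
u_1 = 0.100700 × 0.792 + 0.034 = 0.113754.
u_2 = 0.113754 × 0.792 + 0.034 = 0.124093.
u_3 = 0.124093 × 0.792 + 0.034 = 0.132282.
u_4 = 0.132282 × 0.792 + 0.034 = 0.138767.

Unemployment rate after four quarters ≈ 13.88%.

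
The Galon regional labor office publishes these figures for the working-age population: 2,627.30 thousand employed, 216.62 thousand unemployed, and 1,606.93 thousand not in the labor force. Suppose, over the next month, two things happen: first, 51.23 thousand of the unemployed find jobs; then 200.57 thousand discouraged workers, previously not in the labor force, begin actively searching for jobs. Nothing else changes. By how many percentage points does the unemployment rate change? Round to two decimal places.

Initially, labor force = 2,627.30 + 216.62 = 2,843.92 thousand, so u = 216.62/2,843.92 = 7.62%.
After the first change, unemployed falls and employed rises by 51.23; labor force unchanged → E = 2,678.53, U = 165.39, labor force = 2,843.92 thousand.
After the second change, unemployed and labor force both rise by 200.57 → E = 2,678.53, U = 365.96, labor force = 3,044.49 thousand.
New unemployment rate = 365.96 / 3,044.49 = 12.02%.
Change = 12.02% − 7.62% = +4.40 percentage points.

The unemployment rate changes by +4.40 percentage points.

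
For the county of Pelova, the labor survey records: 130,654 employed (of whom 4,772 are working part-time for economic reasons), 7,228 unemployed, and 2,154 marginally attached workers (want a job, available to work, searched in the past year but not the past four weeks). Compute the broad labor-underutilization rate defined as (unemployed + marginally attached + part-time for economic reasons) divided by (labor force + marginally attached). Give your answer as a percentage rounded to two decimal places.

Labor force = 130,654 + 7,228 = 137,882.
Numerator = 7,228 + 2,154 + 4,772 = 14,154.
Denominator = 137,882 + 2,154 = 140,036.
Broad rate = 14,154 / 140,036 = 10.11%.

Broad underutilization rate ≈ 10.11%.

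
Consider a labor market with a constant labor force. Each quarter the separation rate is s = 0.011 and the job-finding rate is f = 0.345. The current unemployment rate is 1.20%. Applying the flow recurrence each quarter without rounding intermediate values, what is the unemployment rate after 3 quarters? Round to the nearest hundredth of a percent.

Unemployment rate after three quarters ≈ 2.59%.

With a fixed labor force, u_{t+1} = u_t + s·(1−u_t) − f·u_t = u_t·(1−s−f) + s.
Here 1−s−f = 0.644 and s = 0.011.
u_1 = 0.012000 × 0.644 + 0.011 = 0.018728.
u_2 = 0.018728 × 0.644 + 0.011 = 0.023061.
u_3 = 0.023061 × 0.644 + 0.011 = 0.025851.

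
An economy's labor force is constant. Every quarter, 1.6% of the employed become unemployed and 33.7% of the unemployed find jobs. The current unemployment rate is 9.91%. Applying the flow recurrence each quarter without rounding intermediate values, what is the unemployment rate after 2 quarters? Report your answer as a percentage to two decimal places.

Unemployment rate after two quarters ≈ 6.78%.

With a fixed labor force, u_{t+1} = u_t + s·(1−u_t) − f·u_t = u_t·(1−s−f) + s.
Here 1−s−f = 0.647 and s = 0.016.
u_1 = 0.099100 × 0.647 + 0.016 = 0.080118.
u_2 = 0.080118 × 0.647 + 0.016 = 0.067836.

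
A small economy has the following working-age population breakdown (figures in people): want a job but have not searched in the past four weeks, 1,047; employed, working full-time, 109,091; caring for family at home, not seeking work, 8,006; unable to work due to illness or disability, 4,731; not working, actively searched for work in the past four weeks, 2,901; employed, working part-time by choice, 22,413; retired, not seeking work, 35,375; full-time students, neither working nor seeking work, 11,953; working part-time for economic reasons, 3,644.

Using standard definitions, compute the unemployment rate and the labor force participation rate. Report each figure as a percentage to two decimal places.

Employed = 109,091 + 22,413 + 3,644 = 135,148 (anyone who worked, including part-time for economic reasons, counts as employed).
Unemployed = 2,901.
Labor force = 135,148 + 2,901 = 138,049.
Not in labor force = 1,047 + 8,006 + 4,731 + 35,375 + 11,953 = 61,112 (those not working and not actively searching are outside the labor force — including those who want a job but have given up searching).
Civilian working-age population = 138,049 + 61,112 = 199,161.
Unemployment rate = 2,901 / 138,049 = 2.10%.
Labor force participation rate = 138,049 / 199,161 = 69.32%.

Unemployment rate ≈ 2.10%; labor force participation rate ≈ 69.32%.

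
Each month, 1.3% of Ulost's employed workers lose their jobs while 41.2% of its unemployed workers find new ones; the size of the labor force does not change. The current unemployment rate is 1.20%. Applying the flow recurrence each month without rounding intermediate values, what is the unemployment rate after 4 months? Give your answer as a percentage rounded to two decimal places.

With a fixed labor force, u_{t+1} = u_t + s·(1−u_t) − f·u_t = u_t·(1−s−f) + s.
Here 1−s−f = 0.575 and s = 0.013.
u_1 = 0.012000 × 0.575 + 0.013 = 0.019900.
u_2 = 0.019900 × 0.575 + 0.013 = 0.024442.
u_3 = 0.024442 × 0.575 + 0.013 = 0.027054.
u_4 = 0.027054 × 0.575 + 0.013 = 0.028556.

Unemployment rate after four months ≈ 2.86%.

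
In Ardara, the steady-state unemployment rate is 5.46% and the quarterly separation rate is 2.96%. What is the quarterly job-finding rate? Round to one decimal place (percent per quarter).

From u* = s/(s+f): f = s·(1−u)/u.
f = 2.96 × (1 − 0.0546) / 0.0546 = 2.7984 / 0.0546 ≈ 51.3% per quarter.

Job-finding rate ≈ 51.3% per quarter.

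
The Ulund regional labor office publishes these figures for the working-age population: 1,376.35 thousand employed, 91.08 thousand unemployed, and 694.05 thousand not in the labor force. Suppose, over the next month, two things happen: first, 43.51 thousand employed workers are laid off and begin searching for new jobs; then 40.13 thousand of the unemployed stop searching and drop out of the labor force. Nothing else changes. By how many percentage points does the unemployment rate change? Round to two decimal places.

The unemployment rate changes by +0.41 percentage points.

Initially, labor force = 1,376.35 + 91.08 = 1,467.43 thousand, so u = 91.08/1,467.43 = 6.21%.
After the first change, employed falls and unemployed rises by 43.51; labor force unchanged → E = 1,332.84, U = 134.59, labor force = 1,467.43 thousand.
After the second change, unemployed and labor force both fall by 40.13 → E = 1,332.84, U = 94.46, labor force = 1,427.30 thousand.
New unemployment rate = 94.46 / 1,427.30 = 6.62%.
Change = 6.62% − 6.21% = +0.41 percentage points.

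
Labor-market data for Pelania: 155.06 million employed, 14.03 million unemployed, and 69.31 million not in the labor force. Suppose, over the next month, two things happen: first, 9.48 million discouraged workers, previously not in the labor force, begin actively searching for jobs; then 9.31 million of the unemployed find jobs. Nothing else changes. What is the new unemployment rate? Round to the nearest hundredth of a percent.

New unemployment rate ≈ 7.95%.

Initially, labor force = 155.06 + 14.03 = 169.09 million, so u = 14.03/169.09 = 8.30%.
After the first change, unemployed and labor force both rise by 9.48 → E = 155.06, U = 23.51, labor force = 178.57 million.
After the second change, unemployed falls and employed rises by 9.31; labor force unchanged → E = 164.37, U = 14.20, labor force = 178.57 million.
New unemployment rate = 14.20 / 178.57 = 7.95%.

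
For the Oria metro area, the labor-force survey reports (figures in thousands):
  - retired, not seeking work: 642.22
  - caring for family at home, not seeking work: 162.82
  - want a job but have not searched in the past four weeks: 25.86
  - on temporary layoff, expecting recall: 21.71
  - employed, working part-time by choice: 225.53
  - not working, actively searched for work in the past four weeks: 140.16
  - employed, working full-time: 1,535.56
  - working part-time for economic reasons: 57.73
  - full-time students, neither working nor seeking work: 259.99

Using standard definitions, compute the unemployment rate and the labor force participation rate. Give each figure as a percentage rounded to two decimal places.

Employed = 225.53 + 1,535.56 + 57.73 = 1,818.82 thousand (anyone who worked, including part-time for economic reasons, counts as employed).
Unemployed = 21.71 + 140.16 = 161.87 thousand (jobless and actively searching, or on temporary layoff).
Labor force = 1,818.82 + 161.87 = 1,980.69 thousand.
Not in labor force = 642.22 + 162.82 + 25.86 + 259.99 = 1,090.89 thousand (those not working and not actively searching are outside the labor force — including those who want a job but have given up searching).
Civilian working-age population = 1,980.69 + 1,090.89 = 3,071.58 thousand.
Unemployment rate = 161.87 / 1,980.69 = 8.17%.
Labor force participation rate = 1,980.69 / 3,071.58 = 64.48%.

Unemployment rate ≈ 8.17%; labor force participation rate ≈ 64.48%.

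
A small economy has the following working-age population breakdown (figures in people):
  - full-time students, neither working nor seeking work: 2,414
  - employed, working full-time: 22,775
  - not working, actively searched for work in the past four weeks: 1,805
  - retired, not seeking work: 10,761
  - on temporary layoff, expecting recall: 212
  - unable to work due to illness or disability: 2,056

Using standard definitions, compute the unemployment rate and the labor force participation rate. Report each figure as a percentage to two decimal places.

Employed = 22,775.
Unemployed = 1,805 + 212 = 2,017 (jobless and actively searching, or on temporary layoff).
Labor force = 22,775 + 2,017 = 24,792.
Not in labor force = 2,414 + 10,761 + 2,056 = 15,231 (those not working and not actively searching are outside the labor force).
Civilian working-age population = 24,792 + 15,231 = 40,023.
Unemployment rate = 2,017 / 24,792 = 8.14%.
Labor force participation rate = 24,792 / 40,023 = 61.94%.

Unemployment rate ≈ 8.14%; labor force participation rate ≈ 61.94%.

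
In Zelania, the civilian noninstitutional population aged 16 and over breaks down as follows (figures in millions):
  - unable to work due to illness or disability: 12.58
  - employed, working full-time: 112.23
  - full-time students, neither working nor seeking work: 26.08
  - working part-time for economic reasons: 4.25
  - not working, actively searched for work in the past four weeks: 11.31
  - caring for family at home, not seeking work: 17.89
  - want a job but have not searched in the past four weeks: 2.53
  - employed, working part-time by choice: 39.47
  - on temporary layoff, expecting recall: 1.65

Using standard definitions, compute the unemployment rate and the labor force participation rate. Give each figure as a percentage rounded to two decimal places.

Employed = 112.23 + 4.25 + 39.47 = 155.95 million (anyone who worked, including part-time for economic reasons, counts as employed).
Unemployed = 11.31 + 1.65 = 12.96 million (jobless and actively searching, or on temporary layoff).
Labor force = 155.95 + 12.96 = 168.91 million.
Not in labor force = 12.58 + 26.08 + 17.89 + 2.53 = 59.08 million (those not working and not actively searching are outside the labor force — including those who want a job but have given up searching).
Civilian working-age population = 168.91 + 59.08 = 227.99 million.
Unemployment rate = 12.96 / 168.91 = 7.67%.
Labor force participation rate = 168.91 / 227.99 = 74.09%.

Unemployment rate ≈ 7.67%; labor force participation rate ≈ 74.09%.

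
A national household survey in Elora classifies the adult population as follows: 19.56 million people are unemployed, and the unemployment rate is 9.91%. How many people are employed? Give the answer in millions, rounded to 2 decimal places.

Labor force = U / u = 19.56 / 0.0991 ≈ 197.38 million.
Employed = labor force − unemployed = 197.38 − 19.56 = 177.82 million.

About 177.82 million are employed.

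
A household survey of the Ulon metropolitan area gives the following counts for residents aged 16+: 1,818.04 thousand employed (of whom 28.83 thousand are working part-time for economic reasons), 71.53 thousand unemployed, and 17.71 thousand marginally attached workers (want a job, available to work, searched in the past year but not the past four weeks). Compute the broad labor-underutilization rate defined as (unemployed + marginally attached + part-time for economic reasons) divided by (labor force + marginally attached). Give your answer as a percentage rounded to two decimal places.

Broad underutilization rate ≈ 6.19%.

Labor force = 1,818.04 + 71.53 = 1,889.57 thousand.
Numerator = 71.53 + 17.71 + 28.83 = 118.07 thousand.
Denominator = 1,889.57 + 17.71 = 1,907.28 thousand.
Broad rate = 118.07 / 1,907.28 = 6.19%.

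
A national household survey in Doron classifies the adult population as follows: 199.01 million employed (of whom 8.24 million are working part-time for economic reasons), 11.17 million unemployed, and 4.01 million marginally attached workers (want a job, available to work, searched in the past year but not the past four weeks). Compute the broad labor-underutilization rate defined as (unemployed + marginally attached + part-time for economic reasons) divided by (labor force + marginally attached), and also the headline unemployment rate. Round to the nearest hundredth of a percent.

Labor force = 199.01 + 11.17 = 210.18 million.
Numerator = 11.17 + 4.01 + 8.24 = 23.42 million.
Denominator = 210.18 + 4.01 = 214.19 million.
Broad rate = 23.42 / 214.19 = 10.93%.
Headline unemployment rate = 11.17 / 210.18 = 5.31%.

Broad underutilization rate ≈ 10.93%; headline unemployment rate ≈ 5.31%.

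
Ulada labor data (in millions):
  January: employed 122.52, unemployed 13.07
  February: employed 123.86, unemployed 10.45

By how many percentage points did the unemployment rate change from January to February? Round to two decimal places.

The unemployment rate changed by −1.86 percentage points.

January: labor force = 122.52 + 13.07 = 135.59; u = 13.07/135.59 = 9.64%.
February: labor force = 123.86 + 10.45 = 134.31; u = 10.45/134.31 = 7.78%.
Change = 7.78% − 9.64% = −1.86 pp.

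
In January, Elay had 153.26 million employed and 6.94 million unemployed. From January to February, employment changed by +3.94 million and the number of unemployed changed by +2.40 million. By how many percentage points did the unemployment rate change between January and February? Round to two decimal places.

The unemployment rate changed by +1.28 percentage points.

January: labor force = 153.26 + 6.94 = 160.20; u = 6.94/160.20 = 4.33%.
February: labor force = 157.20 + 9.34 = 166.54; u = 9.34/166.54 = 5.61%.
Change = 5.61% − 4.33% = +1.28 pp.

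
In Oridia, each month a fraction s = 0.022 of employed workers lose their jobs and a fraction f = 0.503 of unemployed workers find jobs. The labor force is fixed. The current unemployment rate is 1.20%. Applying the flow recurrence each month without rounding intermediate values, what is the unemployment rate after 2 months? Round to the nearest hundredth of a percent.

Unemployment rate after two months ≈ 3.52%.

With a fixed labor force, u_{t+1} = u_t + s·(1−u_t) − f·u_t = u_t·(1−s−f) + s.
Here 1−s−f = 0.475 and s = 0.022.
u_1 = 0.012000 × 0.475 + 0.022 = 0.027700.
u_2 = 0.027700 × 0.475 + 0.022 = 0.035157.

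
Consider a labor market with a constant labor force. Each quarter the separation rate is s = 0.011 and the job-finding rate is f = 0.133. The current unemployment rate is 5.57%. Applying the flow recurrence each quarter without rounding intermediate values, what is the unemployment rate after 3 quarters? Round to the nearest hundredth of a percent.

With a fixed labor force, u_{t+1} = u_t + s·(1−u_t) − f·u_t = u_t·(1−s−f) + s.
Here 1−s−f = 0.856 and s = 0.011.
u_1 = 0.055700 × 0.856 + 0.011 = 0.058679.
u_2 = 0.058679 × 0.856 + 0.011 = 0.061229.
u_3 = 0.061229 × 0.856 + 0.011 = 0.063412.

Unemployment rate after three quarters ≈ 6.34%.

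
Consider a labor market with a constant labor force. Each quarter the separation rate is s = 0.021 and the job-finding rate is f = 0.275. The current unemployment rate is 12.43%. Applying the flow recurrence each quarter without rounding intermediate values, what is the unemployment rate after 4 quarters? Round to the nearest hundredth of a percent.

With a fixed labor force, u_{t+1} = u_t + s·(1−u_t) − f·u_t = u_t·(1−s−f) + s.
Here 1−s−f = 0.704 and s = 0.021.
u_1 = 0.124300 × 0.704 + 0.021 = 0.108507.
u_2 = 0.108507 × 0.704 + 0.021 = 0.097389.
u_3 = 0.097389 × 0.704 + 0.021 = 0.089562.
u_4 = 0.089562 × 0.704 + 0.021 = 0.084052.

Unemployment rate after four quarters ≈ 8.41%.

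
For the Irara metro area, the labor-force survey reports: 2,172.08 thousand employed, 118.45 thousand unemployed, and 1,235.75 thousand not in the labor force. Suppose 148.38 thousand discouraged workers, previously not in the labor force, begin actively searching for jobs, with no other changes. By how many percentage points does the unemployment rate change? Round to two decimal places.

Initially, labor force = 2,172.08 + 118.45 = 2,290.53 thousand, so u = 118.45/2,290.53 = 5.17%.
After the change, unemployed and labor force both rise by 148.38 → E = 2,172.08, U = 266.83, labor force = 2,438.91 thousand.
New unemployment rate = 266.83 / 2,438.91 = 10.94%.
Change = 10.94% − 5.17% = +5.77 percentage points.

The unemployment rate changes by +5.77 percentage points.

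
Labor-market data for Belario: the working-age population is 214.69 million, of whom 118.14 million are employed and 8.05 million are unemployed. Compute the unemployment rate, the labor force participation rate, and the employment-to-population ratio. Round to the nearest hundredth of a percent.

Unemployment rate ≈ 6.38%; labor force participation rate ≈ 58.78%; employment-population ratio ≈ 55.03%.

Labor force = employed + unemployed = 118.14 + 8.05 = 126.19 million.
Unemployment rate = 8.05 / 126.19 = 6.38%.
Labor force participation rate = 126.19 / 214.69 = 58.78%.
Employment-population ratio = 118.14 / 214.69 = 55.03%.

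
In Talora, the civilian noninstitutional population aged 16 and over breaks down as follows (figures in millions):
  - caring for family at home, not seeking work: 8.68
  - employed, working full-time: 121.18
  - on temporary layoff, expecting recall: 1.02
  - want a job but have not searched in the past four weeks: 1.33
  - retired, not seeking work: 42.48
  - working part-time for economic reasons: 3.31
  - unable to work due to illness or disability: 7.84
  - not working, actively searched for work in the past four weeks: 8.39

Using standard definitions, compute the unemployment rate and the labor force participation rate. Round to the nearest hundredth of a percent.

Unemployment rate ≈ 7.03%; labor force participation rate ≈ 68.94%.

Employed = 121.18 + 3.31 = 124.49 million (anyone who worked, including part-time for economic reasons, counts as employed).
Unemployed = 1.02 + 8.39 = 9.41 million (jobless and actively searching, or on temporary layoff).
Labor force = 124.49 + 9.41 = 133.90 million.
Not in labor force = 8.68 + 1.33 + 42.48 + 7.84 = 60.33 million (those not working and not actively searching are outside the labor force — including those who want a job but have given up searching).
Civilian working-age population = 133.90 + 60.33 = 194.23 million.
Unemployment rate = 9.41 / 133.90 = 7.03%.
Labor force participation rate = 133.90 / 194.23 = 68.94%.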